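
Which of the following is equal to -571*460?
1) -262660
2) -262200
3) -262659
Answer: 1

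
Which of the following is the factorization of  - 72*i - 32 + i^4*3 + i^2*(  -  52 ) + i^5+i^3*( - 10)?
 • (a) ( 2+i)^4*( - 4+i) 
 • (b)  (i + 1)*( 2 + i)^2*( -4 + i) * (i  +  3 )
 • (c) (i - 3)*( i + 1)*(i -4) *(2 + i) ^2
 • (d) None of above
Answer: d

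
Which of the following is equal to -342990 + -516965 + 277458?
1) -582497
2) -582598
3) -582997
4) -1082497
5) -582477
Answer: 1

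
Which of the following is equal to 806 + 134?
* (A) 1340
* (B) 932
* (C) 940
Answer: C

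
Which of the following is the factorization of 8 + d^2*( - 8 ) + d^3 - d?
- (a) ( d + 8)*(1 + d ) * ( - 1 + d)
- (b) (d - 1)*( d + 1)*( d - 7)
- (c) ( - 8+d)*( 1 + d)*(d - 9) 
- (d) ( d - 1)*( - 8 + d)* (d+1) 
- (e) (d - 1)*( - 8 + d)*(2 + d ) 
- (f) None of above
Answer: d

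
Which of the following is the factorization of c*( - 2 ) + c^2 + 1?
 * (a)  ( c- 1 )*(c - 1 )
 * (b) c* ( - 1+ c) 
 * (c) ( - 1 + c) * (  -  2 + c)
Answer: a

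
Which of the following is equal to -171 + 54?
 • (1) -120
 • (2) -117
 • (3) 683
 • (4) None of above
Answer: 2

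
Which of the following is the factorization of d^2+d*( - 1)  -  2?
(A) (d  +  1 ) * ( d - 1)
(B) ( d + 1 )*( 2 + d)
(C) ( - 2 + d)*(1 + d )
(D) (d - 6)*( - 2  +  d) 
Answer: C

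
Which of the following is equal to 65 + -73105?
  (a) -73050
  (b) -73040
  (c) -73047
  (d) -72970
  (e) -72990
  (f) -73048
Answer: b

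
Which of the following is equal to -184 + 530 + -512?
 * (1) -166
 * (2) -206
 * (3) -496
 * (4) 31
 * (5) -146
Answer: 1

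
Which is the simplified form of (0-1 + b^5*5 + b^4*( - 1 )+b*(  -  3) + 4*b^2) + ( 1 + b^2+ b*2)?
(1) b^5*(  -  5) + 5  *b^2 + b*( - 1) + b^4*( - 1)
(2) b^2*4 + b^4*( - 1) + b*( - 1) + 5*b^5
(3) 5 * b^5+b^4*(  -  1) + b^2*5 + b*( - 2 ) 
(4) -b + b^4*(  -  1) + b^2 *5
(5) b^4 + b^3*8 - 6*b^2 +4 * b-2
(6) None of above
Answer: 6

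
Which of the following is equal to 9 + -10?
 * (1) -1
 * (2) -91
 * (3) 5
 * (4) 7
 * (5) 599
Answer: 1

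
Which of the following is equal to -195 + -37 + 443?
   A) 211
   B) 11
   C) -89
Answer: A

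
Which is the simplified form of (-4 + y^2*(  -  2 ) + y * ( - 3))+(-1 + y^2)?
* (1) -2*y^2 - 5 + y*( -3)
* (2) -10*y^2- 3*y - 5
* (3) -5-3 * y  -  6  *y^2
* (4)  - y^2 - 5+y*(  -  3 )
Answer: 4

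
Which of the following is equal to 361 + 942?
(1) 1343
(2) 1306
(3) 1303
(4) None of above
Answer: 3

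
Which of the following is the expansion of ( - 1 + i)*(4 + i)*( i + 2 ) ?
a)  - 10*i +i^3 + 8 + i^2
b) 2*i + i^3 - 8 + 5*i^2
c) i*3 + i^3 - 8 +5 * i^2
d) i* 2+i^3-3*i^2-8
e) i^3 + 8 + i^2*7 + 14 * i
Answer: b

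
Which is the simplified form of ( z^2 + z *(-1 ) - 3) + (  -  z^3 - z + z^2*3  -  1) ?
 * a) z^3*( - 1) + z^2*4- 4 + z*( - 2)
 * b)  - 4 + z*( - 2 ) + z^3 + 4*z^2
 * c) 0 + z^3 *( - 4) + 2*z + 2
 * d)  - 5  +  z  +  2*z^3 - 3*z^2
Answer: a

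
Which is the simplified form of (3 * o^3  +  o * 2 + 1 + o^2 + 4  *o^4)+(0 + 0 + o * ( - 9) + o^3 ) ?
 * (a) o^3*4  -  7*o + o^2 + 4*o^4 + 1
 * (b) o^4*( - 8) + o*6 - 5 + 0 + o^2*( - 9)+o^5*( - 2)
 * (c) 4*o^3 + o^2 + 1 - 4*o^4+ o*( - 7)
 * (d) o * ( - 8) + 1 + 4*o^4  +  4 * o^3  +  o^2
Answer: a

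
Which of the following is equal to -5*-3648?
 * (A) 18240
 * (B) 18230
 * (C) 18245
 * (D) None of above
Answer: A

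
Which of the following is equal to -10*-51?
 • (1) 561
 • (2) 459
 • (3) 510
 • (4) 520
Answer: 3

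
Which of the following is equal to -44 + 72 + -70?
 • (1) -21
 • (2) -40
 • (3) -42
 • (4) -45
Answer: 3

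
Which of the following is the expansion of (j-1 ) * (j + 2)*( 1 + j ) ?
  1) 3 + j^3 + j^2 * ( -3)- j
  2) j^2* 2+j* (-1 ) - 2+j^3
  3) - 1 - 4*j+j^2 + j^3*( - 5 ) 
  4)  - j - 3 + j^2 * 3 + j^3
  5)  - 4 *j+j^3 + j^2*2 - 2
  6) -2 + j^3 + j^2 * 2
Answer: 2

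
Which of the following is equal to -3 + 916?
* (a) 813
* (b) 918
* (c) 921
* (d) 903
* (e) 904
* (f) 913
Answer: f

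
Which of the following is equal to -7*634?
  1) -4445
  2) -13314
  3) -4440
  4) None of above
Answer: 4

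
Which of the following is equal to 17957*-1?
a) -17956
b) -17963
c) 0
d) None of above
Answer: d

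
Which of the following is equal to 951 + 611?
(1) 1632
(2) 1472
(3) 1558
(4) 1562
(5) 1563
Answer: 4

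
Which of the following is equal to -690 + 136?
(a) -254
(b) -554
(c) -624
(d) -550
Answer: b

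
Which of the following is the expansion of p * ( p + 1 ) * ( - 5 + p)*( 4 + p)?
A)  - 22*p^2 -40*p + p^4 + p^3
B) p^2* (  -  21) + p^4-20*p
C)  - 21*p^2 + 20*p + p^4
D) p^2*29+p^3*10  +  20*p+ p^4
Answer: B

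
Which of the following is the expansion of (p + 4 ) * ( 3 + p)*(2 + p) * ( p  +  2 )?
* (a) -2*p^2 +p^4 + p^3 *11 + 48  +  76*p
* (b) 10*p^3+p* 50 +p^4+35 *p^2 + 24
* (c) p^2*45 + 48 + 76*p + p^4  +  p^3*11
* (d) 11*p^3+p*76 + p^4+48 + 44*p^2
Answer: d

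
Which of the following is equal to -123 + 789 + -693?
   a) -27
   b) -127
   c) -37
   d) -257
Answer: a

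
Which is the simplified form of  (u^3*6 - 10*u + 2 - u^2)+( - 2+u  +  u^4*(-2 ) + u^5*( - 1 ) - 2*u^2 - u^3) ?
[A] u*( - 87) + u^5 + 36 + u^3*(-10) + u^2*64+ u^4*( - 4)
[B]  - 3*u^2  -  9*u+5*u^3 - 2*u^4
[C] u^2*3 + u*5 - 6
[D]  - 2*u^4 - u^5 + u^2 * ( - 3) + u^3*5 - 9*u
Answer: D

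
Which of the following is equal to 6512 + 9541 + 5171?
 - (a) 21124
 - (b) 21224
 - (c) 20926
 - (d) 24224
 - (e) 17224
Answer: b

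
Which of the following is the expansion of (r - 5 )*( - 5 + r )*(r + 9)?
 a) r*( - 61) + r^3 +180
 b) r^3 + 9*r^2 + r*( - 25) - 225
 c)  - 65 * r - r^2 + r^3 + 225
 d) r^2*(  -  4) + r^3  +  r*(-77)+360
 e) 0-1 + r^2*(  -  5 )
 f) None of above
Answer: c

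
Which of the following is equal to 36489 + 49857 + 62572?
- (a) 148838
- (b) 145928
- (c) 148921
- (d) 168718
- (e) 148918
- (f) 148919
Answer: e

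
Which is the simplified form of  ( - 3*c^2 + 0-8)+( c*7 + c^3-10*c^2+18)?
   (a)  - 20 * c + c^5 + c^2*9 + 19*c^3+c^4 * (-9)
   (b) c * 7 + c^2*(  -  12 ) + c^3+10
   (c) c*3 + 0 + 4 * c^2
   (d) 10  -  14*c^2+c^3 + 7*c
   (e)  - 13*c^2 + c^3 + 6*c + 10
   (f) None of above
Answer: f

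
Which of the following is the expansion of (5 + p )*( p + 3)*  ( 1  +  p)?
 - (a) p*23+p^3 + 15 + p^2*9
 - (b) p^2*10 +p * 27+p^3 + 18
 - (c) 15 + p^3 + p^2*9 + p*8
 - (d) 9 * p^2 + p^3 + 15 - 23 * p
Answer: a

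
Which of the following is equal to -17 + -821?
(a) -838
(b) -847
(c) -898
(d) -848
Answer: a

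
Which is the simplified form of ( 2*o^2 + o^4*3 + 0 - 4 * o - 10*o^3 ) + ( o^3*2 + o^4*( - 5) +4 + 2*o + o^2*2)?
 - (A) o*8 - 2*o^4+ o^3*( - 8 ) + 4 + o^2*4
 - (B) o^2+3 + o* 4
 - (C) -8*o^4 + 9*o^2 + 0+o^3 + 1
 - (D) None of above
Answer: D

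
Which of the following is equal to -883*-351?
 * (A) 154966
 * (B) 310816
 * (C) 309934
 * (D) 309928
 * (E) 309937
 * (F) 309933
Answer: F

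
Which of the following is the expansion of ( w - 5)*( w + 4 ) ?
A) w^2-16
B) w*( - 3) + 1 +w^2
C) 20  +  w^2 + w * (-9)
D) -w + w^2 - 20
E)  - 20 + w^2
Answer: D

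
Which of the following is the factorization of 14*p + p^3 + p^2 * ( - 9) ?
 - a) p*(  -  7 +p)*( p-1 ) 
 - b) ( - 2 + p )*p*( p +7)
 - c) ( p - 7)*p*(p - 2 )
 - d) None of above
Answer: c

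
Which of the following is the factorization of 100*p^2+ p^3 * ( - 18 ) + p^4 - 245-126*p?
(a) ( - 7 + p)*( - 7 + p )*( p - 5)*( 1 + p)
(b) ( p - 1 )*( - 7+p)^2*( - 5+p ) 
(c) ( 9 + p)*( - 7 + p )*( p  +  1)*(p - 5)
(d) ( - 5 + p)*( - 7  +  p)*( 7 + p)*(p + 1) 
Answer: a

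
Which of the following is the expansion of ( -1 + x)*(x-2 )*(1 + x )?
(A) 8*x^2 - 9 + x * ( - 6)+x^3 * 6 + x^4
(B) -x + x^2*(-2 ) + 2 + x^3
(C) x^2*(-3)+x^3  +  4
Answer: B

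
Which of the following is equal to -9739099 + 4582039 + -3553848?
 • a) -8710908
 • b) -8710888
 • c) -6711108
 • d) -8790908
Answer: a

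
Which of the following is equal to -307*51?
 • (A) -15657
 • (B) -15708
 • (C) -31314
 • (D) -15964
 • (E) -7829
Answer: A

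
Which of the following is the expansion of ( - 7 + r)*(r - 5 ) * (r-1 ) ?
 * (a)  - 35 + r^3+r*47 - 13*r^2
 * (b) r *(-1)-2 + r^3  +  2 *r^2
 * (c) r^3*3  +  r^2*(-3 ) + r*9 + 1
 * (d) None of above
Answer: a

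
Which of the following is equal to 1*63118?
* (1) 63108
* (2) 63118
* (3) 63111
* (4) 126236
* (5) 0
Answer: 2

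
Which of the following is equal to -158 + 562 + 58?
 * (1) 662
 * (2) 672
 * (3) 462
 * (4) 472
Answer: 3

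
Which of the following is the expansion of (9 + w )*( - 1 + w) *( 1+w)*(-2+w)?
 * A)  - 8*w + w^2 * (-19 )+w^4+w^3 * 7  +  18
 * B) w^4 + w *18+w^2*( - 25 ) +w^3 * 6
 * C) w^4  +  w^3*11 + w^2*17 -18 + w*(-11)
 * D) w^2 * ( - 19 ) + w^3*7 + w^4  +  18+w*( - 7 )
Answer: D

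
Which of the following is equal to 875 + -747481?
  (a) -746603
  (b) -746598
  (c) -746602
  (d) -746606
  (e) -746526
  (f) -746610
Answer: d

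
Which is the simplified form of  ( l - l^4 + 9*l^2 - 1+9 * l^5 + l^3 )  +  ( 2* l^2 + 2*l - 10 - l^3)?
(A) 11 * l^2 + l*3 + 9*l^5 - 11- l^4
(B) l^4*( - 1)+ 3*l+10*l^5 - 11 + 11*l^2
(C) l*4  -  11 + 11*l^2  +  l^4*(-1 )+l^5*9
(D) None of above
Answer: A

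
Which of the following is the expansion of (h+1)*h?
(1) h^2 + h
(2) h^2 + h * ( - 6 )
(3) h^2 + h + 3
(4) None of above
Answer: 1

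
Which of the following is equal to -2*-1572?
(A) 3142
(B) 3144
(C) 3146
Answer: B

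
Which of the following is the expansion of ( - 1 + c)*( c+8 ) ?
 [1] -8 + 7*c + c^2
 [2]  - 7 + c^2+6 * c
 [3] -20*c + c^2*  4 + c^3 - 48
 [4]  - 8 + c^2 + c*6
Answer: 1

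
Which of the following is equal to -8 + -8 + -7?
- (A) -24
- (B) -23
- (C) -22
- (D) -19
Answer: B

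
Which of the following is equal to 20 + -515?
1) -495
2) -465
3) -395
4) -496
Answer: 1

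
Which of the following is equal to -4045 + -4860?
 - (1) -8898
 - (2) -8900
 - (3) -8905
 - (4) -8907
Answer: 3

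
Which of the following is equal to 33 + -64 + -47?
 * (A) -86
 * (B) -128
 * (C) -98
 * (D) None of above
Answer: D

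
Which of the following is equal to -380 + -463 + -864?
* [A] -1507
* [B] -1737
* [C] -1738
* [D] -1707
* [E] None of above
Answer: D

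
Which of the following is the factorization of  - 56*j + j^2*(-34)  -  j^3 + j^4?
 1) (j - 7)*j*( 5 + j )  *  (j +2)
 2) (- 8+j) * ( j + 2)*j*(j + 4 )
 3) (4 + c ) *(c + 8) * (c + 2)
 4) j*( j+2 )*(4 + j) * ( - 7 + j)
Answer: 4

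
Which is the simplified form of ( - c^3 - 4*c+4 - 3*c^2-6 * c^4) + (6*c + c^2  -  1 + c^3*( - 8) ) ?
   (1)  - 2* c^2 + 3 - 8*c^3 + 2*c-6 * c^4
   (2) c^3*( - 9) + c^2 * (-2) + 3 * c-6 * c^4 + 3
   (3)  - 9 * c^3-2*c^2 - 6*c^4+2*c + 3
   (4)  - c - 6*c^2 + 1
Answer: 3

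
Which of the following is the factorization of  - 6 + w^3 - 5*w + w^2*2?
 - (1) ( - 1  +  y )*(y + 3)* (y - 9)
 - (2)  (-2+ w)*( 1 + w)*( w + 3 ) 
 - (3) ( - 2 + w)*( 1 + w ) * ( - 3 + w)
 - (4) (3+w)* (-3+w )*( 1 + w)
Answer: 2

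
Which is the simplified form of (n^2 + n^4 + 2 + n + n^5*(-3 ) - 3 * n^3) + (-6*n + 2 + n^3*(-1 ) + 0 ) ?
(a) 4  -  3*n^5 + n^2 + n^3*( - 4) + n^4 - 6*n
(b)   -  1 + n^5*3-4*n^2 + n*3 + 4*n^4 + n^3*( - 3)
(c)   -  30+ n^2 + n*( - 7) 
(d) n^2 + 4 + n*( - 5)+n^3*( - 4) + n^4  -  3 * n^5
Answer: d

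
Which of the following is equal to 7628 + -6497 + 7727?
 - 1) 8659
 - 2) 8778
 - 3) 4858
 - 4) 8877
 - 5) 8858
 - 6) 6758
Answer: 5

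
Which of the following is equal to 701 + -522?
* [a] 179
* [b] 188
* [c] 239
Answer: a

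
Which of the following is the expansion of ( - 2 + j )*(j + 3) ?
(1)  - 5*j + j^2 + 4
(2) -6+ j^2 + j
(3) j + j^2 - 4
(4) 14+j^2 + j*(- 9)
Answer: 2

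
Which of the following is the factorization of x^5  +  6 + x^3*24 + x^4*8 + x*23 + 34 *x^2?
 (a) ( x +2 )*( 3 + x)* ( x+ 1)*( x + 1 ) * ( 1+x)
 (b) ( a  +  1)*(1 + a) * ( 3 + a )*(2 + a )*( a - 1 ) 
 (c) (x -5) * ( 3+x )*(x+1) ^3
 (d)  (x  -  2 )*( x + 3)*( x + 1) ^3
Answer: a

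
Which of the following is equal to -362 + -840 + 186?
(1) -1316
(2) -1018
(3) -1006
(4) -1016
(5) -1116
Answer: 4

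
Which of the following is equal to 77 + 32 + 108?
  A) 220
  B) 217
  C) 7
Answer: B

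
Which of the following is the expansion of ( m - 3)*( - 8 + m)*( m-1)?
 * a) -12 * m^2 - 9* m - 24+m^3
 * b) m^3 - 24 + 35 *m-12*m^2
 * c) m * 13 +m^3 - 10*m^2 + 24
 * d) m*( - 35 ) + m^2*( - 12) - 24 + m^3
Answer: b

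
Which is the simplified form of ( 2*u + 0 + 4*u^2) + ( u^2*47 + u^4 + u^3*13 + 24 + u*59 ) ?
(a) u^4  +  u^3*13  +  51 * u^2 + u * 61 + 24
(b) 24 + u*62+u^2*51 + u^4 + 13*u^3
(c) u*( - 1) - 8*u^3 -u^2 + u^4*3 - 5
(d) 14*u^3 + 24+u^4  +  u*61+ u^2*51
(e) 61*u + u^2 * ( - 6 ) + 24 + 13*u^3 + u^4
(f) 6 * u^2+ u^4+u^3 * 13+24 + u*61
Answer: a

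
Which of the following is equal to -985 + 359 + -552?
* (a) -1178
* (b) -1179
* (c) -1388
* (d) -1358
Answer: a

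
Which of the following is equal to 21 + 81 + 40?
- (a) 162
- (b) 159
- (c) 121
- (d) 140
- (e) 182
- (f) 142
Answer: f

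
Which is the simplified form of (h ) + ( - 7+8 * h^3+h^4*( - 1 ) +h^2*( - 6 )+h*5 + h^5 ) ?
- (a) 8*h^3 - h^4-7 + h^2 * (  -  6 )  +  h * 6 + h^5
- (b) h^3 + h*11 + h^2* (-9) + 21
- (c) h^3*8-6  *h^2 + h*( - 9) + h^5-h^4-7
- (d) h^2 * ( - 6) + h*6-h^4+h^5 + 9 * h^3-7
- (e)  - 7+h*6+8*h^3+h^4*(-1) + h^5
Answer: a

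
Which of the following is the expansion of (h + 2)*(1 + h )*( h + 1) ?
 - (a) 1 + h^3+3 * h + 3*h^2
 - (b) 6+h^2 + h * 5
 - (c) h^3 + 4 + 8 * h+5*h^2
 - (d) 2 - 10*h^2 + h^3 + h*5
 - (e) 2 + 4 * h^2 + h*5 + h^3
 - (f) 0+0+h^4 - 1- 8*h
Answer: e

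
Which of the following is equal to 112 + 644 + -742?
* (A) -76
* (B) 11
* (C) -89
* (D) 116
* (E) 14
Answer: E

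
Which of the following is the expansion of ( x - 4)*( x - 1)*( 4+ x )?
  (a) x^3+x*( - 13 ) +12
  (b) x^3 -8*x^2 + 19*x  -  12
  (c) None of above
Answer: c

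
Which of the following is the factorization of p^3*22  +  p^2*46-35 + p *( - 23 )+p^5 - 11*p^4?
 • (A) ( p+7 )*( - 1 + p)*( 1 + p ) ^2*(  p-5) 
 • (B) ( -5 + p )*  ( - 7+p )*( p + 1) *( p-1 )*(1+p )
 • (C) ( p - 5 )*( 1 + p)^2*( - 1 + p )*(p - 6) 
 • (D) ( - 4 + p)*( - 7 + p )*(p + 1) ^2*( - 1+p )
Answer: B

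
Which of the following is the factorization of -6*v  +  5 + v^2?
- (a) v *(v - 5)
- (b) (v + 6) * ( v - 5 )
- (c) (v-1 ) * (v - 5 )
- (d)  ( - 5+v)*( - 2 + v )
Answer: c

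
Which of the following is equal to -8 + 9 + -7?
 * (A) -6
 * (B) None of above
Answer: A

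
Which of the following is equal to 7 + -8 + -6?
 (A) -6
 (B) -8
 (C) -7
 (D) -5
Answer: C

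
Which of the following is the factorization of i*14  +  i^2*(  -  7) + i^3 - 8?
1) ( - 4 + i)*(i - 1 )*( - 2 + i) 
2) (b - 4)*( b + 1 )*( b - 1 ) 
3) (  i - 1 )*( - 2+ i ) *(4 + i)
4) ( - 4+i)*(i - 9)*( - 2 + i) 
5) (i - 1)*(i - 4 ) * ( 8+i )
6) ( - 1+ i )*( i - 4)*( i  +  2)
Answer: 1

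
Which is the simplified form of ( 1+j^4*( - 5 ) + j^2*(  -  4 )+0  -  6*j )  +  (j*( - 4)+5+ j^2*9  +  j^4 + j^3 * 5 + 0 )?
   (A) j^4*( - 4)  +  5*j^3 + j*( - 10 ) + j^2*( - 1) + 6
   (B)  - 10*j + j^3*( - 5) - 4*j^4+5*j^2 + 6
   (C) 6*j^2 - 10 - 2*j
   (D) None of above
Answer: D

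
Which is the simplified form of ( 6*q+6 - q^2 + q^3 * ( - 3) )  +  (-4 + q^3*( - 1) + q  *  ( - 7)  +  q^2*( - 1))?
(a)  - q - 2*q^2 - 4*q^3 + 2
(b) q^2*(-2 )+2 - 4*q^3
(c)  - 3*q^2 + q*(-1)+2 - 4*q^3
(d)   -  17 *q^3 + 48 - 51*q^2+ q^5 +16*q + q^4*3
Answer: a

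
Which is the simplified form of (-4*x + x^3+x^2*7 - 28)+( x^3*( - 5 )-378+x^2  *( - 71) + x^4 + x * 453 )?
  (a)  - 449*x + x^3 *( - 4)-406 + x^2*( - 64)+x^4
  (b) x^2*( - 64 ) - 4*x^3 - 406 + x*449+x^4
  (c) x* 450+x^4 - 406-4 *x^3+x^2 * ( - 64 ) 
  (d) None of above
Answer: b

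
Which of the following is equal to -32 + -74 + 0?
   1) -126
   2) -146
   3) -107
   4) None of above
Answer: 4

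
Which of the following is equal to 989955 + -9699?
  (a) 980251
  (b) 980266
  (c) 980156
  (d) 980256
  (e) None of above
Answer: d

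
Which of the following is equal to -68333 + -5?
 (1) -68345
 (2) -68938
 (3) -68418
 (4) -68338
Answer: 4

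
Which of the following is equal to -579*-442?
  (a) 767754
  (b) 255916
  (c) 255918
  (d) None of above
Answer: c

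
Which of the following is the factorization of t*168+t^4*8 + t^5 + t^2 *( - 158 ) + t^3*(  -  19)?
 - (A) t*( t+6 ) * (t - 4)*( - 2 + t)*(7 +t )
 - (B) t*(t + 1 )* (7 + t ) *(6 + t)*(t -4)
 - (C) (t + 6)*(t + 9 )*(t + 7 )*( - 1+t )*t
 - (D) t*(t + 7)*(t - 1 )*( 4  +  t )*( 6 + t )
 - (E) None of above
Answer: E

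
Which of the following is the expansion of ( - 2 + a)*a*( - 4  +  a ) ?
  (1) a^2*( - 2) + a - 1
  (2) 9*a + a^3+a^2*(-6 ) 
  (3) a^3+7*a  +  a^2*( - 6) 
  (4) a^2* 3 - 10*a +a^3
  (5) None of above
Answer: 5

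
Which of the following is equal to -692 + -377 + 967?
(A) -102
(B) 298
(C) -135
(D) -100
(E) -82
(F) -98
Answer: A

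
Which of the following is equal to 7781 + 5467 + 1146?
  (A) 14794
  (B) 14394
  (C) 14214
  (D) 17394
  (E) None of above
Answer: B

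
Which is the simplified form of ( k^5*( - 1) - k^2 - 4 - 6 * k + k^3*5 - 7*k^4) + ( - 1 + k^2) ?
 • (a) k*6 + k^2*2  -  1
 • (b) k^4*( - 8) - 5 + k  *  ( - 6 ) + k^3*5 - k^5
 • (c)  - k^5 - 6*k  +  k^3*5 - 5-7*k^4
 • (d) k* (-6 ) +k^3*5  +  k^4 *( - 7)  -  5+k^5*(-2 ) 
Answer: c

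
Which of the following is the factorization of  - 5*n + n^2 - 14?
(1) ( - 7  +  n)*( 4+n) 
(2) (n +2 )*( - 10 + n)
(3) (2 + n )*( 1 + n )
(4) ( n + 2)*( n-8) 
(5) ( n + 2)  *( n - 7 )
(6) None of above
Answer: 5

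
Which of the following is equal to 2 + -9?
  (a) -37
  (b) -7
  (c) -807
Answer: b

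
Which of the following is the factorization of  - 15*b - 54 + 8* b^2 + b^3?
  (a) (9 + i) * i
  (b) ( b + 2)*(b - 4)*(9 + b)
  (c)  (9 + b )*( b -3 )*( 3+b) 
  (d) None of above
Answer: d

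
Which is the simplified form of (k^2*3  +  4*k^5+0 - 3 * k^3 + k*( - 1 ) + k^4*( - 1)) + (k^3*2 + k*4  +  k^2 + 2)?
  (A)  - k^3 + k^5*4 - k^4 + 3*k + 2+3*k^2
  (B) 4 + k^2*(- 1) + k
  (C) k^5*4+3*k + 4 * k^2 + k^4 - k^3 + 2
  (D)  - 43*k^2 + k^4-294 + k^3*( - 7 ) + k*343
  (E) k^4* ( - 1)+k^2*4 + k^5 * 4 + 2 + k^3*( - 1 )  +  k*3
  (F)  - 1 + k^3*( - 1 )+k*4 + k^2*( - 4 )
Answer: E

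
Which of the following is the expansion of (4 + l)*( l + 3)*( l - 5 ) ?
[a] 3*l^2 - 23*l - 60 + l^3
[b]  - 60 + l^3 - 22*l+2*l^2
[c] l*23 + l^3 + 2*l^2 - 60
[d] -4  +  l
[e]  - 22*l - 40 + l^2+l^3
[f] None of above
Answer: f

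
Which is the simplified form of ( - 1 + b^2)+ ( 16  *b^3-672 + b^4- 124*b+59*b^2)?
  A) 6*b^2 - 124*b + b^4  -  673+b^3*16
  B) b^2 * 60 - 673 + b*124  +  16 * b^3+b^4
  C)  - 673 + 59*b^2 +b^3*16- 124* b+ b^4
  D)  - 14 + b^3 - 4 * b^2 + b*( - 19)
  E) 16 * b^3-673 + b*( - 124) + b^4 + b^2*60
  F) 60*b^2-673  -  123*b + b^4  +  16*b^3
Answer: E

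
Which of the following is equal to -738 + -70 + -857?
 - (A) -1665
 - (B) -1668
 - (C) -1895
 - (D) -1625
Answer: A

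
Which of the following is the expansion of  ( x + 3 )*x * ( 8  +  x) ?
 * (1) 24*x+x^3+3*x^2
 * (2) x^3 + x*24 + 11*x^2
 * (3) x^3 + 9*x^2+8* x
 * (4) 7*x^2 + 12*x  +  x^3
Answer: 2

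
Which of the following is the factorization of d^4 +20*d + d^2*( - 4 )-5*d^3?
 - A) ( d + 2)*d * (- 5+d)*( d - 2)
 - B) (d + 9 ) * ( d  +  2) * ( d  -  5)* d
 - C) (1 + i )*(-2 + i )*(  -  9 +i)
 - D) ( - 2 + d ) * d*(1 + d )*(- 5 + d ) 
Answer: A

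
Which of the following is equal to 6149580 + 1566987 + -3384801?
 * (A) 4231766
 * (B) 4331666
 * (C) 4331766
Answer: C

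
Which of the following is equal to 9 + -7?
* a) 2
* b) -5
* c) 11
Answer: a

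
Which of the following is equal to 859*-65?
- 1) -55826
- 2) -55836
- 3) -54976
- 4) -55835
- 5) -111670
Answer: 4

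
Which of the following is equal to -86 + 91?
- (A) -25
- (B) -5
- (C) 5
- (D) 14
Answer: C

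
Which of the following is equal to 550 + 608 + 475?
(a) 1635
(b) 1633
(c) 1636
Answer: b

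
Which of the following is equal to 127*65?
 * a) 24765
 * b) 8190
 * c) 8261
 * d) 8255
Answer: d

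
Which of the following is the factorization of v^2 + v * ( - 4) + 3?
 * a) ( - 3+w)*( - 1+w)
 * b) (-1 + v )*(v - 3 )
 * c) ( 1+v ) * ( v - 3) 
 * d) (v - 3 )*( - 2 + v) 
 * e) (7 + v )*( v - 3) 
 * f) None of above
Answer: b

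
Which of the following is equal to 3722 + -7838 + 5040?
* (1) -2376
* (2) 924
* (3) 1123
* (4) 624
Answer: 2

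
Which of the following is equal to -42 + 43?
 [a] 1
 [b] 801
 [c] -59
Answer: a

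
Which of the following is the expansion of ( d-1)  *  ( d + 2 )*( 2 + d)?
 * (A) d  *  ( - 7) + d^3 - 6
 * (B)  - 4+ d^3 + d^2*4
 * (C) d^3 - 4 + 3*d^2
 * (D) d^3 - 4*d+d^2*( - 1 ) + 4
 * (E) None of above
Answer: C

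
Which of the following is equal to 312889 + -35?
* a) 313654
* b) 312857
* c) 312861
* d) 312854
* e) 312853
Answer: d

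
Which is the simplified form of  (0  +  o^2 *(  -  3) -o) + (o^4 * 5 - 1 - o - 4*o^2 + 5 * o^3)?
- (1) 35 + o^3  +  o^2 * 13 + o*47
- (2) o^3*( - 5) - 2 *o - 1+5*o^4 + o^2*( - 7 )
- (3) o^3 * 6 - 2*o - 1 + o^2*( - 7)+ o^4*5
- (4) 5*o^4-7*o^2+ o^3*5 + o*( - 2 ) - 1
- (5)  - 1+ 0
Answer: 4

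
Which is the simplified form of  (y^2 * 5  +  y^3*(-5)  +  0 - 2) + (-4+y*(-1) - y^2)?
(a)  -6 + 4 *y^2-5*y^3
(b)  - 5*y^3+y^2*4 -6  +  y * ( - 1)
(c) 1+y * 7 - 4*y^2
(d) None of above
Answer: b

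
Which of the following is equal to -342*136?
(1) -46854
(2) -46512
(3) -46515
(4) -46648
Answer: 2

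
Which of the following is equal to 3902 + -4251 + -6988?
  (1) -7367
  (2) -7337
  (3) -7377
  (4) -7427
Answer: 2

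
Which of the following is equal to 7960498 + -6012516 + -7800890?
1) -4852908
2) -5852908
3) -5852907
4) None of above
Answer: 2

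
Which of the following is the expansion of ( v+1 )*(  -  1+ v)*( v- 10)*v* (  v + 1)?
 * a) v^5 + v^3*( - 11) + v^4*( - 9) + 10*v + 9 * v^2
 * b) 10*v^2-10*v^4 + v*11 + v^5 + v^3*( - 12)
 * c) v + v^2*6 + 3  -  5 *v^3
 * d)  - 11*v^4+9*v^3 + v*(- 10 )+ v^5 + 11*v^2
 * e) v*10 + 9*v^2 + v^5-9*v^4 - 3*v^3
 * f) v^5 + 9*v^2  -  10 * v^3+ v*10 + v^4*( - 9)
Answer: a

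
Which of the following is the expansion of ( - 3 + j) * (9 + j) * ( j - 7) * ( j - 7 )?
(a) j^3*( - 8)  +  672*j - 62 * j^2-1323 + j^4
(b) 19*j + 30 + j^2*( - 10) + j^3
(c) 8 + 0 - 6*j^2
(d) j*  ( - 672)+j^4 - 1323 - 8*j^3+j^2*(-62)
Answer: a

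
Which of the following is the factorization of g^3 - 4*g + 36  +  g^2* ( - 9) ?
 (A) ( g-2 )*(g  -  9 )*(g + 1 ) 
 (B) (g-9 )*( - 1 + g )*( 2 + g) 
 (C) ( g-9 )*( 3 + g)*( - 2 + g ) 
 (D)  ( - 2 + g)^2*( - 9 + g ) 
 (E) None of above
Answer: E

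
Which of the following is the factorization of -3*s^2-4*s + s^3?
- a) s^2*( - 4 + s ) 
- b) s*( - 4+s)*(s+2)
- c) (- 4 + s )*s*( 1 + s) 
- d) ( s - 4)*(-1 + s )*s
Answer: c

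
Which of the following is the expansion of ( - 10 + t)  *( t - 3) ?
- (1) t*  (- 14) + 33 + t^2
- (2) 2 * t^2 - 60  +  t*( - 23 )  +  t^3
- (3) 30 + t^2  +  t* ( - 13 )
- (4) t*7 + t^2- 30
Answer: 3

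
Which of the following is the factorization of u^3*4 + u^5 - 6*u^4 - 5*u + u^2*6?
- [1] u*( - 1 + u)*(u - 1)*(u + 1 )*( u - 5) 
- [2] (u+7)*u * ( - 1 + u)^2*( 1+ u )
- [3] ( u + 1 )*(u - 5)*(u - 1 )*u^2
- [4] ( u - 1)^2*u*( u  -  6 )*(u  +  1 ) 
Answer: 1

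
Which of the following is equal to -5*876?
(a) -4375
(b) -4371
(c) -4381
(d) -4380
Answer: d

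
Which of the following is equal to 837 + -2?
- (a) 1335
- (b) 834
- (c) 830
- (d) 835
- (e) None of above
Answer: d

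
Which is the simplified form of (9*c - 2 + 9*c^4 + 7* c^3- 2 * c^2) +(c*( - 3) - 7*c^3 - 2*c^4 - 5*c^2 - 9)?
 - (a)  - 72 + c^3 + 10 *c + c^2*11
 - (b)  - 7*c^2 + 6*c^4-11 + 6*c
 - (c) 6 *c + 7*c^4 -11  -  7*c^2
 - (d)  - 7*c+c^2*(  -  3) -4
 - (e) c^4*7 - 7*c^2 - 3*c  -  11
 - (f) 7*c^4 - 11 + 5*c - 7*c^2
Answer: c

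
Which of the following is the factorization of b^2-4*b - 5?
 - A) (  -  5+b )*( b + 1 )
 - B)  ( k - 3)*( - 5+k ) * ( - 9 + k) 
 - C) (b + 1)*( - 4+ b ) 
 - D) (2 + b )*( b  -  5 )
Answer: A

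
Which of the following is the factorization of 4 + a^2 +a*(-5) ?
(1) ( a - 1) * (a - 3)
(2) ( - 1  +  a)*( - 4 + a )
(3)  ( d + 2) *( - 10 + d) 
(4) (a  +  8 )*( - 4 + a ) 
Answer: 2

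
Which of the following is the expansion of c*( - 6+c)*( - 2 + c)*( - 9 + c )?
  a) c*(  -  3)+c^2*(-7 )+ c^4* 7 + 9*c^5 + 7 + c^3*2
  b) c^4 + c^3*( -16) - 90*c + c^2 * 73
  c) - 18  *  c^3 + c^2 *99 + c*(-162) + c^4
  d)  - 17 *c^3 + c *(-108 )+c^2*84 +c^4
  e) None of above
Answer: d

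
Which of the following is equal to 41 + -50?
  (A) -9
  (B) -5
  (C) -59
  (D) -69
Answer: A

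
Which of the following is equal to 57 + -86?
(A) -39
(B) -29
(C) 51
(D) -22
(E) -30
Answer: B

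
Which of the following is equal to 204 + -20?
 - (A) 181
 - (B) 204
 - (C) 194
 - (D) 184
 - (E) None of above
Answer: D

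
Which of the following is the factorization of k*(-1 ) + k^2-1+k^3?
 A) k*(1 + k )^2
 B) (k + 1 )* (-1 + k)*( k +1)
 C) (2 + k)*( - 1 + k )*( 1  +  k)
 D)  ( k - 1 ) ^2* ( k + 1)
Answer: B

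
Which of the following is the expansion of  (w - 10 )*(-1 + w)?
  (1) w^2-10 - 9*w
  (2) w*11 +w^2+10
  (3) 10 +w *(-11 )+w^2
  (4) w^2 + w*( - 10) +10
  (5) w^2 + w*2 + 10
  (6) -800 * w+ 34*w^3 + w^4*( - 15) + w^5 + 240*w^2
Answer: 3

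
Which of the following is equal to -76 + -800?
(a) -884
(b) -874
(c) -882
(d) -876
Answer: d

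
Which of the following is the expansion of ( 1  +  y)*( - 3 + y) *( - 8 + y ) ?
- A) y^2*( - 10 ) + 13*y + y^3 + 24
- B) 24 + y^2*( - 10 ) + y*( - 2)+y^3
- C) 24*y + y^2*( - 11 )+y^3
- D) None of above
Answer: A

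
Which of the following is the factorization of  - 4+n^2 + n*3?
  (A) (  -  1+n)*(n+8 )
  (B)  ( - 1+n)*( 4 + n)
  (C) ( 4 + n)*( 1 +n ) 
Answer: B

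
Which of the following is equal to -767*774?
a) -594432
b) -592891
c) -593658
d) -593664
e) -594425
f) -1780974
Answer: c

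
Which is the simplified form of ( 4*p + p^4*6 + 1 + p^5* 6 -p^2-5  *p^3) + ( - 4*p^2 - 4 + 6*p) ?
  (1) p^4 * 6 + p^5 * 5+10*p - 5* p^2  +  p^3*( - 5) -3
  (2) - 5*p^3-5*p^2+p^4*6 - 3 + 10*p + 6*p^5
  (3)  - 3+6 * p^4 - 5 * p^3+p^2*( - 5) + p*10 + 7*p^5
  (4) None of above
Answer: 2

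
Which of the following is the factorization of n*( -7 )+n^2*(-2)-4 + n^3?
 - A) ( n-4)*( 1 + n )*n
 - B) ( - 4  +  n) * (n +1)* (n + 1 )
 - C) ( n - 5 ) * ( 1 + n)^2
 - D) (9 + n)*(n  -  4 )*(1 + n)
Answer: B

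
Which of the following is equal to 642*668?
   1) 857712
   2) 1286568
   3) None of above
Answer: 3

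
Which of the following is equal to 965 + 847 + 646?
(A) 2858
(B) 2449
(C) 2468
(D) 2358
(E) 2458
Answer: E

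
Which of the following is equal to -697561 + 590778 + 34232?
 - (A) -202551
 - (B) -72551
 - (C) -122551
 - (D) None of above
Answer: B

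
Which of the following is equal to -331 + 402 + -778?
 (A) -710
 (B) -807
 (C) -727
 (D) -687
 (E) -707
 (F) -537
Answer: E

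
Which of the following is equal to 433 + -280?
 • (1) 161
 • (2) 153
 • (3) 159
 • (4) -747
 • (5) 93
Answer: 2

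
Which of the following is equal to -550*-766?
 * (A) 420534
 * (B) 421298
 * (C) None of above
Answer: C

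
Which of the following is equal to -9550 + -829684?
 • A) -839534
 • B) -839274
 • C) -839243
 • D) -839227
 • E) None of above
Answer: E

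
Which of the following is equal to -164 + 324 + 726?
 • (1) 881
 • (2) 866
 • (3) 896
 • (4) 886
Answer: 4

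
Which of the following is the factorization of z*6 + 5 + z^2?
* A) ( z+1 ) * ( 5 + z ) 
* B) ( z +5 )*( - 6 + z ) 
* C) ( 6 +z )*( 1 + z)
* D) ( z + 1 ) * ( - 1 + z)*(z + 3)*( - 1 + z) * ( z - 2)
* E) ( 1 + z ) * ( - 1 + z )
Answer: A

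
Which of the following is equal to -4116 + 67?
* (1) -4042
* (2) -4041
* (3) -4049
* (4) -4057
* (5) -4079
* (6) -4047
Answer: 3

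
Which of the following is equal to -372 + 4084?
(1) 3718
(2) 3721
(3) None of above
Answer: 3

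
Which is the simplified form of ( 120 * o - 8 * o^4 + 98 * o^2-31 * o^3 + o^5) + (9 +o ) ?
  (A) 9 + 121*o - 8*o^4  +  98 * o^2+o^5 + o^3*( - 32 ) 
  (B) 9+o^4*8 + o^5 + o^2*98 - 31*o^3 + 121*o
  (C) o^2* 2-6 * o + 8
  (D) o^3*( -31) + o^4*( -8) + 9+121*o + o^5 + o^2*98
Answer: D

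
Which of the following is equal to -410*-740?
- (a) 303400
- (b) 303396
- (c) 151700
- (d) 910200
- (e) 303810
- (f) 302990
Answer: a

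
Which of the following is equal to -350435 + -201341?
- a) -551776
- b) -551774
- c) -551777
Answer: a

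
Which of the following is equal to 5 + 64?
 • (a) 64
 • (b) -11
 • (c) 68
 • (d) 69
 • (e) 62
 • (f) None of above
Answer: d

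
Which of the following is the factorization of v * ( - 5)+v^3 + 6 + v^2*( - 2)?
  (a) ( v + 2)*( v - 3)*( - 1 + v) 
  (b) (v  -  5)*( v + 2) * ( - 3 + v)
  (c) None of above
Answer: a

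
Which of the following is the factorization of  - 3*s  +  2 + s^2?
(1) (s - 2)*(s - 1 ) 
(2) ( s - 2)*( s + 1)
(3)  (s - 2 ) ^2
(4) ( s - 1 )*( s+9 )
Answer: 1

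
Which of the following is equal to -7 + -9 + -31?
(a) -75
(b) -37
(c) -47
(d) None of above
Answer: c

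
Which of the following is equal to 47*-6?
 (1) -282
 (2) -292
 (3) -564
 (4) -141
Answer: 1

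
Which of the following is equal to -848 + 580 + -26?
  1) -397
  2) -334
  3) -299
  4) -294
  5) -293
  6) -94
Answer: 4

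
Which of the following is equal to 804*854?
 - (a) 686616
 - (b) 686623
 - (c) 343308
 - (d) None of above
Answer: a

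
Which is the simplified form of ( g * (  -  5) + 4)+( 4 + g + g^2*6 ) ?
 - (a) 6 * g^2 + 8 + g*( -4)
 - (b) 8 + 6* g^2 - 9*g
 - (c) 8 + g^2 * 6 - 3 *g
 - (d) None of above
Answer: a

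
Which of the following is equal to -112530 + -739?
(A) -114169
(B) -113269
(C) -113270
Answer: B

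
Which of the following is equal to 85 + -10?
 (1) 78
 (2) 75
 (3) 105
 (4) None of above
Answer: 2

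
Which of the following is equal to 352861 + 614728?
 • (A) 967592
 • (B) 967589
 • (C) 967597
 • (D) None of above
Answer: B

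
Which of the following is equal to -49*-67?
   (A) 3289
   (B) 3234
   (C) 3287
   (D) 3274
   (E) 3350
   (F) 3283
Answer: F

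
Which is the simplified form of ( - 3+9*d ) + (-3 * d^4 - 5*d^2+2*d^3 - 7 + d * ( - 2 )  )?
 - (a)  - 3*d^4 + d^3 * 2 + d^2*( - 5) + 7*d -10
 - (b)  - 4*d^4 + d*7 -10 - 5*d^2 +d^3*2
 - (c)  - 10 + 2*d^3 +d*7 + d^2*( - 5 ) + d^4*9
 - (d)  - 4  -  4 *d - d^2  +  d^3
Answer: a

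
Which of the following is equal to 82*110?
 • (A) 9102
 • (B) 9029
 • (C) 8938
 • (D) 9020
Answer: D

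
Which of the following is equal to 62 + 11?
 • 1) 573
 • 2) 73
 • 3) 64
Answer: 2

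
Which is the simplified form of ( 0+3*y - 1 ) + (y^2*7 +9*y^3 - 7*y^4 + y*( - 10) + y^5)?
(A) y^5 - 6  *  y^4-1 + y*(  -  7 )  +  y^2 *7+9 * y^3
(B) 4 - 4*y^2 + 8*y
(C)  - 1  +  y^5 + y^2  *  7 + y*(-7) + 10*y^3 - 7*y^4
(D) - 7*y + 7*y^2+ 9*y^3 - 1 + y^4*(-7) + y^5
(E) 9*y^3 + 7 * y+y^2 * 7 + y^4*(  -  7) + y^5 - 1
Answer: D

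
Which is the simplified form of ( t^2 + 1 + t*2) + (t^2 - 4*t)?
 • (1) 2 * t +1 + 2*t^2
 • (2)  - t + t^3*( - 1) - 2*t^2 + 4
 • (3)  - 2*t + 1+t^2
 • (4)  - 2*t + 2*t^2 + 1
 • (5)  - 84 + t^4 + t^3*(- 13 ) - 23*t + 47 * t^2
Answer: 4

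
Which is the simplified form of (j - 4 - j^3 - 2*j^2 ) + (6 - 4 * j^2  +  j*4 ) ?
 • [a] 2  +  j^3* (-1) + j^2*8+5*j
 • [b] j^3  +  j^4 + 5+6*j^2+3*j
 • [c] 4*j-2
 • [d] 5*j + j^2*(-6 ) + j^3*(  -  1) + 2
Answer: d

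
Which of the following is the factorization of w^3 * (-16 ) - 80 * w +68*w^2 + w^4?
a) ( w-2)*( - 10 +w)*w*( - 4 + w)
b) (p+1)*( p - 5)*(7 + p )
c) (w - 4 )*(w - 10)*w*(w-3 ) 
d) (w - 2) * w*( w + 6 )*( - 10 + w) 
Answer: a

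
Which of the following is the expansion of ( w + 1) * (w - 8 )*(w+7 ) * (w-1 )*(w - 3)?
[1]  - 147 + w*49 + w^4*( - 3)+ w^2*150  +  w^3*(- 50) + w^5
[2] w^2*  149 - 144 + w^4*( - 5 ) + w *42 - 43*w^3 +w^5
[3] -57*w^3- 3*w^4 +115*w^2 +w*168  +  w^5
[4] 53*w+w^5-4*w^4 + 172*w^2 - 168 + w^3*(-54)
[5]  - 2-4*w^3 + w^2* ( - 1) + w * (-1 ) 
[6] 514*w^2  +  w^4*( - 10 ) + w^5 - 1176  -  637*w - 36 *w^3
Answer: 4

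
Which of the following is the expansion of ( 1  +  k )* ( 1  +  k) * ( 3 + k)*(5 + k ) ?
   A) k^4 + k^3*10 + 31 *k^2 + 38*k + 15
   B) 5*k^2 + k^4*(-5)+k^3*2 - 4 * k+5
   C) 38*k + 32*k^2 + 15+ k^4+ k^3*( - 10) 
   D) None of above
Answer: D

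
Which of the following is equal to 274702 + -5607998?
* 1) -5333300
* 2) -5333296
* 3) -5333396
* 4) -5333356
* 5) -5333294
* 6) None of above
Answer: 2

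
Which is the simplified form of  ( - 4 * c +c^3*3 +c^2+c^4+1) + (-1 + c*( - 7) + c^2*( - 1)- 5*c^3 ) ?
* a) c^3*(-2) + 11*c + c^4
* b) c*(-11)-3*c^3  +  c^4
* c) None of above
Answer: c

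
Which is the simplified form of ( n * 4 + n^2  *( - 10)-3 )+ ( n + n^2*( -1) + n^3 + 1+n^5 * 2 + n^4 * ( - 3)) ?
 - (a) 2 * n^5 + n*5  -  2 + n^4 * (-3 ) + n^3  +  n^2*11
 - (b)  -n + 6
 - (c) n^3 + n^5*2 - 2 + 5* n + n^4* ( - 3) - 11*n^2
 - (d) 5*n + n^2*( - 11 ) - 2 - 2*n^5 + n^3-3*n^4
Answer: c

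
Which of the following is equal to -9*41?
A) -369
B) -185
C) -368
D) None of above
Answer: A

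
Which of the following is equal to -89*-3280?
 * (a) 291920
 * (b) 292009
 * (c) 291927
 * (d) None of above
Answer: a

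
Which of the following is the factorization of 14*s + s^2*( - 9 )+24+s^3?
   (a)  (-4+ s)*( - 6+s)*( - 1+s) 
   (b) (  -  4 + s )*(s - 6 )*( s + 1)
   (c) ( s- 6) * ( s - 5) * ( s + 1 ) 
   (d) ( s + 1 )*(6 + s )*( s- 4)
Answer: b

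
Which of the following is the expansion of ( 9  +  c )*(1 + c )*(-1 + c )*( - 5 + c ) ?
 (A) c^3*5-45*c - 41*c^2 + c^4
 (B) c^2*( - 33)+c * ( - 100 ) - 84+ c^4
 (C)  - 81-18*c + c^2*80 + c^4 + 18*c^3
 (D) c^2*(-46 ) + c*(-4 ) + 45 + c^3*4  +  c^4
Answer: D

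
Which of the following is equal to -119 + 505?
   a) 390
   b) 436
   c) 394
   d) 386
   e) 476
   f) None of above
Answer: d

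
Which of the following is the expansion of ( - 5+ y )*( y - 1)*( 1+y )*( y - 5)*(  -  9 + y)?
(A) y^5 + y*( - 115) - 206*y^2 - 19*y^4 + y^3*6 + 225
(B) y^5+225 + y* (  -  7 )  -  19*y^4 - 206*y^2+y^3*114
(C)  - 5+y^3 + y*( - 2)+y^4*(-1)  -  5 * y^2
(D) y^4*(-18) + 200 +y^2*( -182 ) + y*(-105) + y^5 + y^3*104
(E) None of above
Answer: E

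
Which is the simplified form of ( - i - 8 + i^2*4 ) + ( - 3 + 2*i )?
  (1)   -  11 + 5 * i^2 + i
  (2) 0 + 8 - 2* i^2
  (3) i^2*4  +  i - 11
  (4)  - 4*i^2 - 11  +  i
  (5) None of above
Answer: 3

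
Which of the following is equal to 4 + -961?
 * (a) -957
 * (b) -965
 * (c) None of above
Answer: a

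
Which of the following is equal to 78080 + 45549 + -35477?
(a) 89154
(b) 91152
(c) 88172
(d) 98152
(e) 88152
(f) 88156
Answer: e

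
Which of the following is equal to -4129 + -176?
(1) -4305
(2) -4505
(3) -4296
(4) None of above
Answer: 1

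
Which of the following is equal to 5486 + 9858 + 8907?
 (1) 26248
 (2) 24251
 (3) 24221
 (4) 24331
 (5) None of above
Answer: 2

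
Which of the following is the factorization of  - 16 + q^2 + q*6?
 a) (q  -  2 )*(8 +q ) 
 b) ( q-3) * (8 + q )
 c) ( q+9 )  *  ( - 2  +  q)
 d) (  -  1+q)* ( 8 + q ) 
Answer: a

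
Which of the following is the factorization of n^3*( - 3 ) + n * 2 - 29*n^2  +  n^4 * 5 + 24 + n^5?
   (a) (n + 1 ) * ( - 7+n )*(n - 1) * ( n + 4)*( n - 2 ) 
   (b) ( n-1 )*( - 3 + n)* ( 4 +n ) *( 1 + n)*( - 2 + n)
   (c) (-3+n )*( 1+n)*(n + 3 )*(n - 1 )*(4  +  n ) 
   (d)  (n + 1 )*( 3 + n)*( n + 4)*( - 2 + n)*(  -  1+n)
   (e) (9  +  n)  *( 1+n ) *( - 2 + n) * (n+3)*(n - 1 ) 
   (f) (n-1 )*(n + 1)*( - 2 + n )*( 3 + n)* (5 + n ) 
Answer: d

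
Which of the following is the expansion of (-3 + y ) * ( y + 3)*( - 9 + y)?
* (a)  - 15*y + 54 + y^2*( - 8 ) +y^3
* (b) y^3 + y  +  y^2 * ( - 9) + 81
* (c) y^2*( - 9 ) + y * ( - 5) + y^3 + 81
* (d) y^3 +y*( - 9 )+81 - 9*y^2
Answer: d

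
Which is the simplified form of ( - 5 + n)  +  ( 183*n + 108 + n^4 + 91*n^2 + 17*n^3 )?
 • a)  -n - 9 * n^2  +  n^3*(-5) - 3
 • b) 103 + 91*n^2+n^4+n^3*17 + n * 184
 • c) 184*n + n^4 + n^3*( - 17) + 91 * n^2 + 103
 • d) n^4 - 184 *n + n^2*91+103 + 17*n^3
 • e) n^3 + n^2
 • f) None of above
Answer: b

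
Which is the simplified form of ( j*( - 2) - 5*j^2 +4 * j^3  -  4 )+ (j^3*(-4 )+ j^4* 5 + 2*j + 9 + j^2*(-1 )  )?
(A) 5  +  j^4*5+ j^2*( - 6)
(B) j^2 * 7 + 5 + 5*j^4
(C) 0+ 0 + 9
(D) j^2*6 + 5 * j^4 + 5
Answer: A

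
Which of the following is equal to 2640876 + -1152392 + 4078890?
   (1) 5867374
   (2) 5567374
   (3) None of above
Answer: 2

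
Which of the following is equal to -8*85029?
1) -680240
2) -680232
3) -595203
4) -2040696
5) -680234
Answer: 2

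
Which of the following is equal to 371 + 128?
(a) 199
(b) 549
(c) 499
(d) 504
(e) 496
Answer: c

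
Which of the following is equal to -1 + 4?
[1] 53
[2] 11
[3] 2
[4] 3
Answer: 4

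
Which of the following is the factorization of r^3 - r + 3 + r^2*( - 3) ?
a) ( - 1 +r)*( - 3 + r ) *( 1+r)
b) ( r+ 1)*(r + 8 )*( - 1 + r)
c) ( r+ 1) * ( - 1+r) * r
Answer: a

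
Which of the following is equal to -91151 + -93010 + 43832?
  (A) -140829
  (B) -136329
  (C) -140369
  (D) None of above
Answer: D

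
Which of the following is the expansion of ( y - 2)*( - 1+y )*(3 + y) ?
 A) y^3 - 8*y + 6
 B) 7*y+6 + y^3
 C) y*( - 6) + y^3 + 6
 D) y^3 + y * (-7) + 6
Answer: D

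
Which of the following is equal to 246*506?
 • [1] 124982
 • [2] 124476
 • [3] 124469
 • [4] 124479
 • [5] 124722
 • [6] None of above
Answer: 2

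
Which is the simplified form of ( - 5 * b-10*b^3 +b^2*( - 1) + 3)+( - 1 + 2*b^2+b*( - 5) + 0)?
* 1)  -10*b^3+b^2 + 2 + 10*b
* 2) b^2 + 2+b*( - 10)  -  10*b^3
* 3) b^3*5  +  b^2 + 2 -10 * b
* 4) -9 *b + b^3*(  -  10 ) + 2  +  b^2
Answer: 2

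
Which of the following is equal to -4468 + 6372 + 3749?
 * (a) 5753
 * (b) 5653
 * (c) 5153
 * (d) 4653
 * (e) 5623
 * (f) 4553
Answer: b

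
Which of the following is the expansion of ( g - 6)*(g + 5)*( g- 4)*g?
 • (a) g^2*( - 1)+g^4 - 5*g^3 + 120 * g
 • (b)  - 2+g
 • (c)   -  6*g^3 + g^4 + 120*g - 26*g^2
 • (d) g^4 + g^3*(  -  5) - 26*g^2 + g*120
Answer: d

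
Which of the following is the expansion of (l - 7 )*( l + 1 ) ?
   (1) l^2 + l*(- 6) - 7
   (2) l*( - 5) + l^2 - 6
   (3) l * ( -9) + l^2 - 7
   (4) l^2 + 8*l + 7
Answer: 1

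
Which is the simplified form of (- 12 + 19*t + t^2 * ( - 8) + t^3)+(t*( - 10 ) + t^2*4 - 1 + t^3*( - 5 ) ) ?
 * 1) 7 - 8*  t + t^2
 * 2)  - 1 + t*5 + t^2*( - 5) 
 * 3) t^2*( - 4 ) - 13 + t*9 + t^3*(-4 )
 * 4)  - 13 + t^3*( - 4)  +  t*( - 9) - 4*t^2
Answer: 3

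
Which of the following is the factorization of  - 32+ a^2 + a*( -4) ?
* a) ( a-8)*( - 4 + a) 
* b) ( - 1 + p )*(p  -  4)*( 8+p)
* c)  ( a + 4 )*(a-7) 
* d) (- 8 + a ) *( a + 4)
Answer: d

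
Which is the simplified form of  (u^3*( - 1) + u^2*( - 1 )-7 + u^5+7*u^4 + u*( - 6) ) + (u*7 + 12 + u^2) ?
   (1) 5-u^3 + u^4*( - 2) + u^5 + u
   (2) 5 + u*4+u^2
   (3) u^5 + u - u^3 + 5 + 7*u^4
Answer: 3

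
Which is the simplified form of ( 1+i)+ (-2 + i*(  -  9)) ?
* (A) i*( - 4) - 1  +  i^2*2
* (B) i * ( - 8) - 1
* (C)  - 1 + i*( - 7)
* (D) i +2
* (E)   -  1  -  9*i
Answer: B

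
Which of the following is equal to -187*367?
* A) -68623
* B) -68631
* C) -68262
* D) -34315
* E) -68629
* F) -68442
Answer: E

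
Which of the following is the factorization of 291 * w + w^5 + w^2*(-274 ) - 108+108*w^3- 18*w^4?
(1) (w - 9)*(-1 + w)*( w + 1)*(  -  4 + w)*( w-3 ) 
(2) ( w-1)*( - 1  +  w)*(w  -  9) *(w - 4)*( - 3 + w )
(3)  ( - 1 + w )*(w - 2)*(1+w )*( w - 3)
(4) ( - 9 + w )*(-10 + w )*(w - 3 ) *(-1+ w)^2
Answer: 2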